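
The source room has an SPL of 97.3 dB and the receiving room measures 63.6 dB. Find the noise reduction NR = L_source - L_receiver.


NR = L_source - L_receiver (difference between source and receiving room levels)
NR = 97.3 - 63.6 = 33.7 dB


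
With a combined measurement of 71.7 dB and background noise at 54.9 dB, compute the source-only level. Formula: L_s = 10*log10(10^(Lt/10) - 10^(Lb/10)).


10^(71.7/10) = 1.47911e+07
10^(54.9/10) = 309030
Difference = 1.47911e+07 - 309030 = 1.44821e+07
L_source = 10*log10(1.44821e+07) = 71.608 dB


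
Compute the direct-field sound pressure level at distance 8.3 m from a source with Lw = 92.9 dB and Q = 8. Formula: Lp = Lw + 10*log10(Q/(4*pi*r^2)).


4*pi*r^2 = 4*pi*8.3^2 = 865.697 m^2
Q / (4*pi*r^2) = 8 / 865.697 = 0.00924111
Lp = 92.9 + 10*log10(0.00924111) = 72.557 dB


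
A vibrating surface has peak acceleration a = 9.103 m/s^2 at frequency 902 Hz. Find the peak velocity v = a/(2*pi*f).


omega = 2*pi*f = 2*pi*902 = 5667.43 rad/s
v = a / omega = 9.103 / 5667.43 = 0.0016062 m/s


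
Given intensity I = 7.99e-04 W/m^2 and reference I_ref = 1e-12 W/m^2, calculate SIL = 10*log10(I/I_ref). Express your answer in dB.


I / I_ref = 7.99e-04 / 1e-12 = 7.99e+08
SIL = 10 * log10(7.99e+08) = 89.025 dB


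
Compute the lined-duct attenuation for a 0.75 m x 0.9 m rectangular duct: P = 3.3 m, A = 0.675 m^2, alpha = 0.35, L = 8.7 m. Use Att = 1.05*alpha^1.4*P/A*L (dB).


alpha^1.4 = 0.35^1.4 = 0.229983
Attenuation rate = 1.05 * alpha^1.4 * P / A
= 1.05 * 0.229983 * 3.3 / 0.675 = 1.18058 dB/m
Total Att = 1.18058 * 8.7 = 10.271 dB


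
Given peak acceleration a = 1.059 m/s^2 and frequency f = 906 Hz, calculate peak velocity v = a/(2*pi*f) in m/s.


omega = 2*pi*f = 2*pi*906 = 5692.57 rad/s
v = a / omega = 1.059 / 5692.57 = 0.00018603 m/s


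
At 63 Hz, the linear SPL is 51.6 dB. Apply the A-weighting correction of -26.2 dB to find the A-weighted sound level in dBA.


A-weighting table: 63 Hz -> -26.2 dB correction
SPL_A = SPL + correction = 51.6 + (-26.2) = 25.4 dBA


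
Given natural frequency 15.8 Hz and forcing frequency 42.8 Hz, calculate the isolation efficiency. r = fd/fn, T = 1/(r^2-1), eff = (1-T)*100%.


r = 42.8 / 15.8 = 2.70886
r^2 - 1 = 2.70886^2 - 1 = 6.33792
T = 1/6.33792 = 0.15778
Efficiency = (1 - 0.15778)*100 = 84.222 %


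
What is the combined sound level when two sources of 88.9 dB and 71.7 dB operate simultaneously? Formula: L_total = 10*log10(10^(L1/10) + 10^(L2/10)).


10^(88.9/10) = 7.76247e+08
10^(71.7/10) = 1.47911e+07
Sum = 7.76247e+08 + 1.47911e+07 = 7.91038e+08
L_total = 10*log10(7.91038e+08) = 88.982 dB


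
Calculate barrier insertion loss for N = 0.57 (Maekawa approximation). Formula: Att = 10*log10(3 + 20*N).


3 + 20*N = 3 + 20*0.57 = 14.4
Att = 10*log10(14.4) = 11.584 dB


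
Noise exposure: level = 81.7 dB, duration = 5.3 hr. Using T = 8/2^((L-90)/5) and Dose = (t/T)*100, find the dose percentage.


T_allowed = 8 / 2^((81.7 - 90)/5) = 25.2813 hr
Dose = 5.3 / 25.2813 * 100 = 20.964 %


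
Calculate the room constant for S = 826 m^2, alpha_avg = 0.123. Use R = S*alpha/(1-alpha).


R = 826 * 0.123 / (1 - 0.123) = 115.85 m^2


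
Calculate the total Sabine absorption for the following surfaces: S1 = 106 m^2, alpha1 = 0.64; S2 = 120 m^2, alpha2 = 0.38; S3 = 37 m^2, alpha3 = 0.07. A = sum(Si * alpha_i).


106 * 0.64 = 67.84
120 * 0.38 = 45.6
37 * 0.07 = 2.59
A_total = 67.84 + 45.6 + 2.59 = 116.03 m^2


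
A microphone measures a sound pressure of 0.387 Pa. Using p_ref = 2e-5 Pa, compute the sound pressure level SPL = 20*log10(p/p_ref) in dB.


p / p_ref = 0.387 / 2e-5 = 19350
SPL = 20 * log10(19350) = 85.734 dB


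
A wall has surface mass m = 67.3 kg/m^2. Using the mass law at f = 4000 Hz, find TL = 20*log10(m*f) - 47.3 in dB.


m * f = 67.3 * 4000 = 269200
20*log10(269200) = 108.602 dB
TL = 108.602 - 47.3 = 61.302 dB


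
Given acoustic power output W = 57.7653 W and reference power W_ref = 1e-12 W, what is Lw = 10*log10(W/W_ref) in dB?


W / W_ref = 57.7653 / 1e-12 = 5.77653e+13
Lw = 10 * log10(5.77653e+13) = 137.62 dB


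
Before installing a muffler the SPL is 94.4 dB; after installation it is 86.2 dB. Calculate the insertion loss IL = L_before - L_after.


Insertion loss = SPL without muffler - SPL with muffler
IL = 94.4 - 86.2 = 8.2 dB


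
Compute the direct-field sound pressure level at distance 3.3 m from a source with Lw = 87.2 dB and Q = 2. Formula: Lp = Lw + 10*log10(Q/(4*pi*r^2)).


4*pi*r^2 = 4*pi*3.3^2 = 136.848 m^2
Q / (4*pi*r^2) = 2 / 136.848 = 0.0146148
Lp = 87.2 + 10*log10(0.0146148) = 68.848 dB


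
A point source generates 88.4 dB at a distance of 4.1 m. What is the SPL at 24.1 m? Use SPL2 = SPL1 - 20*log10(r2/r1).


r2/r1 = 24.1/4.1 = 5.87805
Correction = 20*log10(5.87805) = 15.3847 dB
SPL2 = 88.4 - 15.3847 = 73.015 dB


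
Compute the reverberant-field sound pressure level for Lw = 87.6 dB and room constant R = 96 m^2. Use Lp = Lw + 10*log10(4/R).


4/R = 4/96 = 0.0416667
Lp = 87.6 + 10*log10(0.0416667) = 73.798 dB


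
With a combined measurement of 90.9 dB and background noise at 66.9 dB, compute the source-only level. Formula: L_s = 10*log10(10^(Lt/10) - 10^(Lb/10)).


10^(90.9/10) = 1.23027e+09
10^(66.9/10) = 4.89779e+06
Difference = 1.23027e+09 - 4.89779e+06 = 1.22537e+09
L_source = 10*log10(1.22537e+09) = 90.883 dB


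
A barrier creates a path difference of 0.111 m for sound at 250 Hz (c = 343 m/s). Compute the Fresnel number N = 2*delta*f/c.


N = 2*delta*f/c = 2*delta/lambda, where lambda = c/f
lambda = 343 / 250 = 1.372 m
N = 2 * 0.111 / 1.372 = 0.16181


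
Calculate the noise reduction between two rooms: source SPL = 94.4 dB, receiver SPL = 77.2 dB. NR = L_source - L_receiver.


NR = L_source - L_receiver (difference between source and receiving room levels)
NR = 94.4 - 77.2 = 17.2 dB


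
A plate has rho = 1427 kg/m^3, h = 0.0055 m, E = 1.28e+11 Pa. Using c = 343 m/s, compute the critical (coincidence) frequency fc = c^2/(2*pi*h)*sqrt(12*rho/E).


12*rho/E = 12*1427/1.28e+11 = 1.33781e-07
sqrt(12*rho/E) = sqrt(1.33781e-07) = 0.000365761
c^2/(2*pi*h) = 343^2/(2*pi*0.0055) = 3.40444e+06
fc = 3.40444e+06 * 0.000365761 = 1245.2 Hz


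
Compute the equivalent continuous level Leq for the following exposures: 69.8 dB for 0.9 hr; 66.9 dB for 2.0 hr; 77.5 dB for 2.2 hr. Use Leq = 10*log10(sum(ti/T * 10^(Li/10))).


T_total = 0.9 + 2.0 + 2.2 = 5.1 hr
(0.9/5.1) * 10^(69.8/10) = 1.68528e+06
(2.0/5.1) * 10^(66.9/10) = 1.9207e+06
(2.2/5.1) * 10^(77.5/10) = 2.42579e+07
Sum = 1.68528e+06 + 1.9207e+06 + 2.42579e+07 = 2.78639e+07
Leq = 10*log10(2.78639e+07) = 74.45 dB


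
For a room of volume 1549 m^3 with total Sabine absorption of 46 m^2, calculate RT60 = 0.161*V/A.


RT60 = 0.161 * 1549 / 46 = 5.4215 s


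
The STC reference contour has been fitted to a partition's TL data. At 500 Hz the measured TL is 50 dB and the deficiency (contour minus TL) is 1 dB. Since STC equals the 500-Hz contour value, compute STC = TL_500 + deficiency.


By ASTM E413, STC = value of the fitted reference contour at 500 Hz.
Contour value at 500 Hz = TL_500 + deficiency = 50 + 1 = 51
STC = 51


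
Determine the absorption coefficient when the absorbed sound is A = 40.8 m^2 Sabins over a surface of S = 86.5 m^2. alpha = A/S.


Absorption coefficient = absorbed power / incident power
alpha = A / S = 40.8 / 86.5 = 0.47168


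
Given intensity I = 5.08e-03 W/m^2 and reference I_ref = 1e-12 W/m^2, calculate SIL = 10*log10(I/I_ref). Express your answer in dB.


I / I_ref = 5.08e-03 / 1e-12 = 5.08e+09
SIL = 10 * log10(5.08e+09) = 97.059 dB


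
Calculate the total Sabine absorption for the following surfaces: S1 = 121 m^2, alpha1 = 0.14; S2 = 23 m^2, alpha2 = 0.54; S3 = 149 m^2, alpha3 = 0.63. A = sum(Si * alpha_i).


121 * 0.14 = 16.94
23 * 0.54 = 12.42
149 * 0.63 = 93.87
A_total = 16.94 + 12.42 + 93.87 = 123.23 m^2


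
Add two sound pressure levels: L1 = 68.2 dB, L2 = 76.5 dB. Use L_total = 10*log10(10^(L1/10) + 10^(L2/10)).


10^(68.2/10) = 6.60693e+06
10^(76.5/10) = 4.46684e+07
Sum = 6.60693e+06 + 4.46684e+07 = 5.12753e+07
L_total = 10*log10(5.12753e+07) = 77.099 dB


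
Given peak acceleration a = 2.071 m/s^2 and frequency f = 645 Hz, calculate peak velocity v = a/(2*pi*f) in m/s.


omega = 2*pi*f = 2*pi*645 = 4052.65 rad/s
v = a / omega = 2.071 / 4052.65 = 0.00051102 m/s


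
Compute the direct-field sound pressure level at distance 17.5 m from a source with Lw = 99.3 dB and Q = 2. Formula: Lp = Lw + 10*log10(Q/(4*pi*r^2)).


4*pi*r^2 = 4*pi*17.5^2 = 3848.45 m^2
Q / (4*pi*r^2) = 2 / 3848.45 = 0.00051969
Lp = 99.3 + 10*log10(0.00051969) = 66.457 dB


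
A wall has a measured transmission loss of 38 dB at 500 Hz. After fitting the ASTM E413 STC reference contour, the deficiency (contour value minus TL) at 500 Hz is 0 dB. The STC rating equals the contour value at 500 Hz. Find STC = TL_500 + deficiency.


By ASTM E413, STC = value of the fitted reference contour at 500 Hz.
Contour value at 500 Hz = TL_500 + deficiency = 38 + 0 = 38
STC = 38


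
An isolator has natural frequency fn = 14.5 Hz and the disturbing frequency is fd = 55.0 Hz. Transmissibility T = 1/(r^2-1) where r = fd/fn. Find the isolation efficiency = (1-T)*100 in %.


r = 55.0 / 14.5 = 3.7931
r^2 - 1 = 3.7931^2 - 1 = 13.3876
T = 1/13.3876 = 0.074696
Efficiency = (1 - 0.074696)*100 = 92.53 %


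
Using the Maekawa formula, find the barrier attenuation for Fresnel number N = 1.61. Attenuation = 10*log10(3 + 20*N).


3 + 20*N = 3 + 20*1.61 = 35.2
Att = 10*log10(35.2) = 15.465 dB


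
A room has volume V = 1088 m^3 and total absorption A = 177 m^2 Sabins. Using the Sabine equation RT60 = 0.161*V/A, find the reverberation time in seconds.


RT60 = 0.161 * 1088 / 177 = 0.98965 s


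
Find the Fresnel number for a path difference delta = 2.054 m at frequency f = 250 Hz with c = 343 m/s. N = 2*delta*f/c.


N = 2*delta*f/c = 2*delta/lambda, where lambda = c/f
lambda = 343 / 250 = 1.372 m
N = 2 * 2.054 / 1.372 = 2.9942


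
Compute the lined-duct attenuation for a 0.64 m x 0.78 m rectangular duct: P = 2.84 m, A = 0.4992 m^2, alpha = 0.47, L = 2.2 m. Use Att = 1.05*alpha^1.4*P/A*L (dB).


alpha^1.4 = 0.47^1.4 = 0.347486
Attenuation rate = 1.05 * alpha^1.4 * P / A
= 1.05 * 0.347486 * 2.84 / 0.4992 = 2.07573 dB/m
Total Att = 2.07573 * 2.2 = 4.5666 dB


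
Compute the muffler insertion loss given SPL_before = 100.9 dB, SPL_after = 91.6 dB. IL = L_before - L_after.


Insertion loss = SPL without muffler - SPL with muffler
IL = 100.9 - 91.6 = 9.3 dB


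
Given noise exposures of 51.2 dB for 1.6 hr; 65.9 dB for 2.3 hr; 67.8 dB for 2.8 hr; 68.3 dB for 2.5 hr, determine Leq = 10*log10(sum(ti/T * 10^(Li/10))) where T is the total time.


T_total = 1.6 + 2.3 + 2.8 + 2.5 = 9.2 hr
(1.6/9.2) * 10^(51.2/10) = 22926.2
(2.3/9.2) * 10^(65.9/10) = 972613
(2.8/9.2) * 10^(67.8/10) = 1.83388e+06
(2.5/9.2) * 10^(68.3/10) = 1.83718e+06
Sum = 22926.2 + 972613 + 1.83388e+06 + 1.83718e+06 = 4.6666e+06
Leq = 10*log10(4.6666e+06) = 66.69 dB


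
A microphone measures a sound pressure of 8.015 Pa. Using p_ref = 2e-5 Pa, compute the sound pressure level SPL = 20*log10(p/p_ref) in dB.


p / p_ref = 8.015 / 2e-5 = 400750
SPL = 20 * log10(400750) = 112.06 dB


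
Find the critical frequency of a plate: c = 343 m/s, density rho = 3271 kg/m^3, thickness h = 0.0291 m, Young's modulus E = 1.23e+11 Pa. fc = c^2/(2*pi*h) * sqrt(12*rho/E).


12*rho/E = 12*3271/1.23e+11 = 3.19122e-07
sqrt(12*rho/E) = sqrt(3.19122e-07) = 0.000564909
c^2/(2*pi*h) = 343^2/(2*pi*0.0291) = 643451
fc = 643451 * 0.000564909 = 363.49 Hz


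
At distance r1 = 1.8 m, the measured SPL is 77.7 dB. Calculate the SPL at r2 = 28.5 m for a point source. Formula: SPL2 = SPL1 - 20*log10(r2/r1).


r2/r1 = 28.5/1.8 = 15.8333
Correction = 20*log10(15.8333) = 23.9914 dB
SPL2 = 77.7 - 23.9914 = 53.709 dB


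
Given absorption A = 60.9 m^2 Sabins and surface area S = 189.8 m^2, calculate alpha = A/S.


Absorption coefficient = absorbed power / incident power
alpha = A / S = 60.9 / 189.8 = 0.32086


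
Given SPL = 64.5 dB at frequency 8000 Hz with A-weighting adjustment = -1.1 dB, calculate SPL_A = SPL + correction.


A-weighting table: 8000 Hz -> -1.1 dB correction
SPL_A = SPL + correction = 64.5 + (-1.1) = 63.4 dBA


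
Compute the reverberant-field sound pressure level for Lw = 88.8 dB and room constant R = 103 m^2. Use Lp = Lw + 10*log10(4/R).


4/R = 4/103 = 0.038835
Lp = 88.8 + 10*log10(0.038835) = 74.692 dB


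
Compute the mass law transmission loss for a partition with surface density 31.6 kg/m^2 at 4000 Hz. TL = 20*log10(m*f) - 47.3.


m * f = 31.6 * 4000 = 126400
20*log10(126400) = 102.035 dB
TL = 102.035 - 47.3 = 54.735 dB


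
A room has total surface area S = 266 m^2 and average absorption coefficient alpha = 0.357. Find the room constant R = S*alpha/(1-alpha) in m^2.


R = 266 * 0.357 / (1 - 0.357) = 147.69 m^2


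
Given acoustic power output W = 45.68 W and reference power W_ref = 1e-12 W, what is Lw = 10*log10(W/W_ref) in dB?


W / W_ref = 45.68 / 1e-12 = 4.568e+13
Lw = 10 * log10(4.568e+13) = 136.6 dB


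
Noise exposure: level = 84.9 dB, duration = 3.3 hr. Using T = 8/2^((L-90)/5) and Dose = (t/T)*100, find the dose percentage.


T_allowed = 8 / 2^((84.9 - 90)/5) = 16.2234 hr
Dose = 3.3 / 16.2234 * 100 = 20.341 %


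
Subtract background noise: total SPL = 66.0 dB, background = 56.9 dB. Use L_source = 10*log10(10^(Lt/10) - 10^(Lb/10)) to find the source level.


10^(66.0/10) = 3.98107e+06
10^(56.9/10) = 489779
Difference = 3.98107e+06 - 489779 = 3.49129e+06
L_source = 10*log10(3.49129e+06) = 65.43 dB


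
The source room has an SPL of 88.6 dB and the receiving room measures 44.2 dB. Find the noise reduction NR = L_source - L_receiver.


NR = L_source - L_receiver (difference between source and receiving room levels)
NR = 88.6 - 44.2 = 44.4 dB


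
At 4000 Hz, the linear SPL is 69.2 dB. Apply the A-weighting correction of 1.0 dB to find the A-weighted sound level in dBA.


A-weighting table: 4000 Hz -> 1.0 dB correction
SPL_A = SPL + correction = 69.2 + (1.0) = 70.2 dBA


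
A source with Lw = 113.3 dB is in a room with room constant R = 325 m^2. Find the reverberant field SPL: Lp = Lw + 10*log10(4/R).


4/R = 4/325 = 0.0123077
Lp = 113.3 + 10*log10(0.0123077) = 94.202 dB


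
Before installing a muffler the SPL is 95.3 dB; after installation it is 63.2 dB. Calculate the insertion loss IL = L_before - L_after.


Insertion loss = SPL without muffler - SPL with muffler
IL = 95.3 - 63.2 = 32.1 dB


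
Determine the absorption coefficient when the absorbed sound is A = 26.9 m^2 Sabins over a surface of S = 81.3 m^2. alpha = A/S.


Absorption coefficient = absorbed power / incident power
alpha = A / S = 26.9 / 81.3 = 0.33087


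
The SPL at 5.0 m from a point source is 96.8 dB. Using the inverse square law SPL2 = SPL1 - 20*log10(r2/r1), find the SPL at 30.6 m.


r2/r1 = 30.6/5.0 = 6.12
Correction = 20*log10(6.12) = 15.735 dB
SPL2 = 96.8 - 15.735 = 81.065 dB


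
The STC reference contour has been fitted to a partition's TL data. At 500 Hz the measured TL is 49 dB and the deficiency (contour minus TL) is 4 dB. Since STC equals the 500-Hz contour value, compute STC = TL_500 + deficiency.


By ASTM E413, STC = value of the fitted reference contour at 500 Hz.
Contour value at 500 Hz = TL_500 + deficiency = 49 + 4 = 53
STC = 53


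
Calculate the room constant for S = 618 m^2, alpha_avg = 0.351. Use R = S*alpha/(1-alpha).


R = 618 * 0.351 / (1 - 0.351) = 334.23 m^2


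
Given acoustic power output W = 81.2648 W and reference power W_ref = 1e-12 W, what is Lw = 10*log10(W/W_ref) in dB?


W / W_ref = 81.2648 / 1e-12 = 8.12648e+13
Lw = 10 * log10(8.12648e+13) = 139.1 dB


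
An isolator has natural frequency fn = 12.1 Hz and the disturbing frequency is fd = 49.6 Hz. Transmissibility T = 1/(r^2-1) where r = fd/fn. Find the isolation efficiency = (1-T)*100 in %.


r = 49.6 / 12.1 = 4.09917
r^2 - 1 = 4.09917^2 - 1 = 15.8032
T = 1/15.8032 = 0.0632783
Efficiency = (1 - 0.0632783)*100 = 93.672 %


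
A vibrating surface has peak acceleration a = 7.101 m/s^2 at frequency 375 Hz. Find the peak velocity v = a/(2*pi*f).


omega = 2*pi*f = 2*pi*375 = 2356.19 rad/s
v = a / omega = 7.101 / 2356.19 = 0.0030138 m/s


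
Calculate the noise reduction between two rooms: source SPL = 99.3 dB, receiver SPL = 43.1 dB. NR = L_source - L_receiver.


NR = L_source - L_receiver (difference between source and receiving room levels)
NR = 99.3 - 43.1 = 56.2 dB


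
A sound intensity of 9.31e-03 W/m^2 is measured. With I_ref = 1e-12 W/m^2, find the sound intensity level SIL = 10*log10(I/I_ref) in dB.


I / I_ref = 9.31e-03 / 1e-12 = 9.31e+09
SIL = 10 * log10(9.31e+09) = 99.689 dB


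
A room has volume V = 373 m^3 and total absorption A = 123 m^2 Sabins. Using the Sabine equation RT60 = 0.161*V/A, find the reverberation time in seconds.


RT60 = 0.161 * 373 / 123 = 0.48824 s


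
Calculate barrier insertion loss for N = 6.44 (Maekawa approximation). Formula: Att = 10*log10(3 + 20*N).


3 + 20*N = 3 + 20*6.44 = 131.8
Att = 10*log10(131.8) = 21.199 dB


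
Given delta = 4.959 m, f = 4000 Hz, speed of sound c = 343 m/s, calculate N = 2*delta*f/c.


N = 2*delta*f/c = 2*delta/lambda, where lambda = c/f
lambda = 343 / 4000 = 0.08575 m
N = 2 * 4.959 / 0.08575 = 115.66


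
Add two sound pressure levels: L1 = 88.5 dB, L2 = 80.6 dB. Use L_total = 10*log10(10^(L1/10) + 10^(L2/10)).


10^(88.5/10) = 7.07946e+08
10^(80.6/10) = 1.14815e+08
Sum = 7.07946e+08 + 1.14815e+08 = 8.22761e+08
L_total = 10*log10(8.22761e+08) = 89.153 dB


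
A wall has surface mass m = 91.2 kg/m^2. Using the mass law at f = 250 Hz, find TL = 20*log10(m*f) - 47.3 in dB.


m * f = 91.2 * 250 = 22800
20*log10(22800) = 87.1587 dB
TL = 87.1587 - 47.3 = 39.859 dB


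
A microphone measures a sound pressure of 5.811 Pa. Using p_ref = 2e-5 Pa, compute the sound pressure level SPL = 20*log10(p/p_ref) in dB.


p / p_ref = 5.811 / 2e-5 = 290550
SPL = 20 * log10(290550) = 109.26 dB


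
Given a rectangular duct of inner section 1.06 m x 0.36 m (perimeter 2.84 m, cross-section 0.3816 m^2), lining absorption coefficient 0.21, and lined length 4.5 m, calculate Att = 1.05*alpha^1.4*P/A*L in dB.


alpha^1.4 = 0.21^1.4 = 0.112488
Attenuation rate = 1.05 * alpha^1.4 * P / A
= 1.05 * 0.112488 * 2.84 / 0.3816 = 0.879034 dB/m
Total Att = 0.879034 * 4.5 = 3.9557 dB


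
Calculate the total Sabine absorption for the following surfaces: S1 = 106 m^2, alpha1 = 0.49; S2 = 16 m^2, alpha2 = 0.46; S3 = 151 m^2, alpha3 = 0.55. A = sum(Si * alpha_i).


106 * 0.49 = 51.94
16 * 0.46 = 7.36
151 * 0.55 = 83.05
A_total = 51.94 + 7.36 + 83.05 = 142.35 m^2


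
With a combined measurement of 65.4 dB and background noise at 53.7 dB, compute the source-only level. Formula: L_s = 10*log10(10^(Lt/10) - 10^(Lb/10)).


10^(65.4/10) = 3.46737e+06
10^(53.7/10) = 234423
Difference = 3.46737e+06 - 234423 = 3.23295e+06
L_source = 10*log10(3.23295e+06) = 65.096 dB


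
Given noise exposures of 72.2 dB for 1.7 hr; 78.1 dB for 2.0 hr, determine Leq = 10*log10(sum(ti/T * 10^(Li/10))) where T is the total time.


T_total = 1.7 + 2.0 = 3.7 hr
(1.7/3.7) * 10^(72.2/10) = 7.62513e+06
(2.0/3.7) * 10^(78.1/10) = 3.49002e+07
Sum = 7.62513e+06 + 3.49002e+07 = 4.25253e+07
Leq = 10*log10(4.25253e+07) = 76.286 dB


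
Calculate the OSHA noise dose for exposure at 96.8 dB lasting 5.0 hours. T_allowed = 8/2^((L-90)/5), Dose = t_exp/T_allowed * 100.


T_allowed = 8 / 2^((96.8 - 90)/5) = 3.11666 hr
Dose = 5.0 / 3.11666 * 100 = 160.43 %


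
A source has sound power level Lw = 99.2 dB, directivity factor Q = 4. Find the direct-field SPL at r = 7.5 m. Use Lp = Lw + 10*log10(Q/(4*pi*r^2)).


4*pi*r^2 = 4*pi*7.5^2 = 706.858 m^2
Q / (4*pi*r^2) = 4 / 706.858 = 0.00565885
Lp = 99.2 + 10*log10(0.00565885) = 76.727 dB


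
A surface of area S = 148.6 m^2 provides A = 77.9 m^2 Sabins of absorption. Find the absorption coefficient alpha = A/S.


Absorption coefficient = absorbed power / incident power
alpha = A / S = 77.9 / 148.6 = 0.52423


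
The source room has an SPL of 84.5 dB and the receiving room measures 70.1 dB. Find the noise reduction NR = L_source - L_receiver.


NR = L_source - L_receiver (difference between source and receiving room levels)
NR = 84.5 - 70.1 = 14.4 dB


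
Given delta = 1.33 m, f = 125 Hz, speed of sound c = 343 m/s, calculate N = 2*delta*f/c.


N = 2*delta*f/c = 2*delta/lambda, where lambda = c/f
lambda = 343 / 125 = 2.744 m
N = 2 * 1.33 / 2.744 = 0.96939


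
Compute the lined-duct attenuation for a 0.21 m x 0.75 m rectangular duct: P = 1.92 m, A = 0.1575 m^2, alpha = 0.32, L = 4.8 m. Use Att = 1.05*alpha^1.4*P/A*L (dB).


alpha^1.4 = 0.32^1.4 = 0.202866
Attenuation rate = 1.05 * alpha^1.4 * P / A
= 1.05 * 0.202866 * 1.92 / 0.1575 = 2.59668 dB/m
Total Att = 2.59668 * 4.8 = 12.464 dB


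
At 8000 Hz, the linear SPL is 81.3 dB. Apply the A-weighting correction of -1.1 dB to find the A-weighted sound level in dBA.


A-weighting table: 8000 Hz -> -1.1 dB correction
SPL_A = SPL + correction = 81.3 + (-1.1) = 80.2 dBA


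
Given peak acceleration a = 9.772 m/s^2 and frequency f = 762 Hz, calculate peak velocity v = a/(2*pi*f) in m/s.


omega = 2*pi*f = 2*pi*762 = 4787.79 rad/s
v = a / omega = 9.772 / 4787.79 = 0.002041 m/s


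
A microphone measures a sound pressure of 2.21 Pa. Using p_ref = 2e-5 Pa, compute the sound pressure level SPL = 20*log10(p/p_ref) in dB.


p / p_ref = 2.21 / 2e-5 = 110500
SPL = 20 * log10(110500) = 100.87 dB


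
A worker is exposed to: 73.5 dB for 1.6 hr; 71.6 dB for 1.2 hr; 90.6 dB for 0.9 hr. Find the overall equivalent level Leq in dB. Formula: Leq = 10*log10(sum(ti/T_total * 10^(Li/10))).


T_total = 1.6 + 1.2 + 0.9 = 3.7 hr
(1.6/3.7) * 10^(73.5/10) = 9.68096e+06
(1.2/3.7) * 10^(71.6/10) = 4.68791e+06
(0.9/3.7) * 10^(90.6/10) = 2.79281e+08
Sum = 9.68096e+06 + 4.68791e+06 + 2.79281e+08 = 2.9365e+08
Leq = 10*log10(2.9365e+08) = 84.678 dB


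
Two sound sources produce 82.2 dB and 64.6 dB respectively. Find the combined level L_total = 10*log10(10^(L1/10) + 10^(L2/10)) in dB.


10^(82.2/10) = 1.65959e+08
10^(64.6/10) = 2.88403e+06
Sum = 1.65959e+08 + 2.88403e+06 = 1.68843e+08
L_total = 10*log10(1.68843e+08) = 82.275 dB


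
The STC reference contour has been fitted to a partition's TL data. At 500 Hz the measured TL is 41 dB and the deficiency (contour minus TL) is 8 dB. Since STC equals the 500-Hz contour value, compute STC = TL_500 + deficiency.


By ASTM E413, STC = value of the fitted reference contour at 500 Hz.
Contour value at 500 Hz = TL_500 + deficiency = 41 + 8 = 49
STC = 49


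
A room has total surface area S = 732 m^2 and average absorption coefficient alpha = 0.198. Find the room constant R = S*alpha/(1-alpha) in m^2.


R = 732 * 0.198 / (1 - 0.198) = 180.72 m^2


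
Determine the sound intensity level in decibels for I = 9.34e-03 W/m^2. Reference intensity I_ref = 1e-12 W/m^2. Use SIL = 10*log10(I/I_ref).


I / I_ref = 9.34e-03 / 1e-12 = 9.34e+09
SIL = 10 * log10(9.34e+09) = 99.703 dB


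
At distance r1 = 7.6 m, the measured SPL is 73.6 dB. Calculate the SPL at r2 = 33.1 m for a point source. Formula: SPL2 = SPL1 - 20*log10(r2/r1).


r2/r1 = 33.1/7.6 = 4.35526
Correction = 20*log10(4.35526) = 12.7803 dB
SPL2 = 73.6 - 12.7803 = 60.82 dB


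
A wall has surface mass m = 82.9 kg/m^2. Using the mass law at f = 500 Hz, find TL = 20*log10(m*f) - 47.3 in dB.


m * f = 82.9 * 500 = 41450
20*log10(41450) = 92.3505 dB
TL = 92.3505 - 47.3 = 45.05 dB


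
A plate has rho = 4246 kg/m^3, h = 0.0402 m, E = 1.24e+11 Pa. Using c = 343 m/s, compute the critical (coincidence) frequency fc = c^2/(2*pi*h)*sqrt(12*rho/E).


12*rho/E = 12*4246/1.24e+11 = 4.10903e-07
sqrt(12*rho/E) = sqrt(4.10903e-07) = 0.000641017
c^2/(2*pi*h) = 343^2/(2*pi*0.0402) = 465782
fc = 465782 * 0.000641017 = 298.57 Hz


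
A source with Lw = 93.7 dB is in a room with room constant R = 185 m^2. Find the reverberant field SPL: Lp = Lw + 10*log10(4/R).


4/R = 4/185 = 0.0216216
Lp = 93.7 + 10*log10(0.0216216) = 77.049 dB


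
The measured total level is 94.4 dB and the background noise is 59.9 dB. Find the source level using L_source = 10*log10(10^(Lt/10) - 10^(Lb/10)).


10^(94.4/10) = 2.75423e+09
10^(59.9/10) = 977237
Difference = 2.75423e+09 - 977237 = 2.75325e+09
L_source = 10*log10(2.75325e+09) = 94.398 dB


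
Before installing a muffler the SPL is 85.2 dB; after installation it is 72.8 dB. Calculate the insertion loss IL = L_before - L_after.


Insertion loss = SPL without muffler - SPL with muffler
IL = 85.2 - 72.8 = 12.4 dB


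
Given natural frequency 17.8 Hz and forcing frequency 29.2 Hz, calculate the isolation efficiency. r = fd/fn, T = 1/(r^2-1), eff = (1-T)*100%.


r = 29.2 / 17.8 = 1.64045
r^2 - 1 = 1.64045^2 - 1 = 1.69108
T = 1/1.69108 = 0.591338
Efficiency = (1 - 0.591338)*100 = 40.866 %


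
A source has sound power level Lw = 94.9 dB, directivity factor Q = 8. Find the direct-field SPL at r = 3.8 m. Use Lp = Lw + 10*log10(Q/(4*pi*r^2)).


4*pi*r^2 = 4*pi*3.8^2 = 181.458 m^2
Q / (4*pi*r^2) = 8 / 181.458 = 0.0440873
Lp = 94.9 + 10*log10(0.0440873) = 81.343 dB


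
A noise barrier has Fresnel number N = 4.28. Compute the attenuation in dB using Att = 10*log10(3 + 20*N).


3 + 20*N = 3 + 20*4.28 = 88.6
Att = 10*log10(88.6) = 19.474 dB


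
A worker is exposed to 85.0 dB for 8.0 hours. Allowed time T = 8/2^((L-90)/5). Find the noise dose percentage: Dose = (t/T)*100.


T_allowed = 8 / 2^((85.0 - 90)/5) = 16 hr
Dose = 8.0 / 16 * 100 = 50 %


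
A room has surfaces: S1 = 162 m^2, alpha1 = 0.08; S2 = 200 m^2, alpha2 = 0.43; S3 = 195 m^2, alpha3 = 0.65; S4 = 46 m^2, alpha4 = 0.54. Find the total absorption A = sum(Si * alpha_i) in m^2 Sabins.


162 * 0.08 = 12.96
200 * 0.43 = 86
195 * 0.65 = 126.75
46 * 0.54 = 24.84
A_total = 12.96 + 86 + 126.75 + 24.84 = 250.55 m^2


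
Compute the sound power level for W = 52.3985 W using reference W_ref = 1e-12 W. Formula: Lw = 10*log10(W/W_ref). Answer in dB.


W / W_ref = 52.3985 / 1e-12 = 5.23985e+13
Lw = 10 * log10(5.23985e+13) = 137.19 dB


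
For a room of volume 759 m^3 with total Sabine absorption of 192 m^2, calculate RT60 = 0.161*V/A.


RT60 = 0.161 * 759 / 192 = 0.63645 s


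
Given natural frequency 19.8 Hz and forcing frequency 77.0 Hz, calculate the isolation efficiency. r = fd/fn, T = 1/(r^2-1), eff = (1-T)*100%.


r = 77.0 / 19.8 = 3.88889
r^2 - 1 = 3.88889^2 - 1 = 14.1235
T = 1/14.1235 = 0.070804
Efficiency = (1 - 0.070804)*100 = 92.92 %


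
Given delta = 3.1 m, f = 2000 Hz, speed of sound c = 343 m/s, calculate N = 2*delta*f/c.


N = 2*delta*f/c = 2*delta/lambda, where lambda = c/f
lambda = 343 / 2000 = 0.1715 m
N = 2 * 3.1 / 0.1715 = 36.152


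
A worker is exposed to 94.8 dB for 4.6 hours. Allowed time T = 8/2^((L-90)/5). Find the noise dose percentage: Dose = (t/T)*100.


T_allowed = 8 / 2^((94.8 - 90)/5) = 4.11246 hr
Dose = 4.6 / 4.11246 * 100 = 111.86 %


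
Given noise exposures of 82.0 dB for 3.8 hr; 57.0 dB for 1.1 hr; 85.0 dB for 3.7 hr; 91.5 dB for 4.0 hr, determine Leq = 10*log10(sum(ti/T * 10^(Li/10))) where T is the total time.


T_total = 3.8 + 1.1 + 3.7 + 4.0 = 12.6 hr
(3.8/12.6) * 10^(82.0/10) = 4.77984e+07
(1.1/12.6) * 10^(57.0/10) = 43754.4
(3.7/12.6) * 10^(85.0/10) = 9.28605e+07
(4.0/12.6) * 10^(91.5/10) = 4.48425e+08
Sum = 4.77984e+07 + 43754.4 + 9.28605e+07 + 4.48425e+08 = 5.89128e+08
Leq = 10*log10(5.89128e+08) = 87.702 dB


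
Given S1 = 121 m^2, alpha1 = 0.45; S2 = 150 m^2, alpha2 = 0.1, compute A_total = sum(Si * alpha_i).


121 * 0.45 = 54.45
150 * 0.1 = 15
A_total = 54.45 + 15 = 69.45 m^2


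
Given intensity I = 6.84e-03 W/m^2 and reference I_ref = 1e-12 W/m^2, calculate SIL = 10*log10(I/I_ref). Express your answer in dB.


I / I_ref = 6.84e-03 / 1e-12 = 6.84e+09
SIL = 10 * log10(6.84e+09) = 98.351 dB


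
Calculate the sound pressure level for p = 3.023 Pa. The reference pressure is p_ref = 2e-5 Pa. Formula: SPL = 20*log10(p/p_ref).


p / p_ref = 3.023 / 2e-5 = 151150
SPL = 20 * log10(151150) = 103.59 dB


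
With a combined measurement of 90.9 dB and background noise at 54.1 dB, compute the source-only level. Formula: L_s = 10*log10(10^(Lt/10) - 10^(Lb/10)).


10^(90.9/10) = 1.23027e+09
10^(54.1/10) = 257040
Difference = 1.23027e+09 - 257040 = 1.23001e+09
L_source = 10*log10(1.23001e+09) = 90.899 dB


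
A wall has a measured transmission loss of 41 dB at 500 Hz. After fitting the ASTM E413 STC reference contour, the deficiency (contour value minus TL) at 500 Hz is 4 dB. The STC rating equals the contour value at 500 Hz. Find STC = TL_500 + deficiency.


By ASTM E413, STC = value of the fitted reference contour at 500 Hz.
Contour value at 500 Hz = TL_500 + deficiency = 41 + 4 = 45
STC = 45


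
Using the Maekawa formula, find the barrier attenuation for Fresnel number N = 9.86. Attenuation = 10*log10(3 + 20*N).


3 + 20*N = 3 + 20*9.86 = 200.2
Att = 10*log10(200.2) = 23.015 dB


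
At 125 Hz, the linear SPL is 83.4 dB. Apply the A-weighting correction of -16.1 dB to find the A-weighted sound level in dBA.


A-weighting table: 125 Hz -> -16.1 dB correction
SPL_A = SPL + correction = 83.4 + (-16.1) = 67.3 dBA


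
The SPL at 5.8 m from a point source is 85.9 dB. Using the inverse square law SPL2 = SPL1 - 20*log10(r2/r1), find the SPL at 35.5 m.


r2/r1 = 35.5/5.8 = 6.12069
Correction = 20*log10(6.12069) = 15.736 dB
SPL2 = 85.9 - 15.736 = 70.164 dB


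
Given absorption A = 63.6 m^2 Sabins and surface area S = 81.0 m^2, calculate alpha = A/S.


Absorption coefficient = absorbed power / incident power
alpha = A / S = 63.6 / 81.0 = 0.78519


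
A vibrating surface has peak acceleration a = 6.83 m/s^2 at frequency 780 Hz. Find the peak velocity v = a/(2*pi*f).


omega = 2*pi*f = 2*pi*780 = 4900.88 rad/s
v = a / omega = 6.83 / 4900.88 = 0.0013936 m/s


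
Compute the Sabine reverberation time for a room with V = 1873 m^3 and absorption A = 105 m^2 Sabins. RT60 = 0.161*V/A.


RT60 = 0.161 * 1873 / 105 = 2.8719 s


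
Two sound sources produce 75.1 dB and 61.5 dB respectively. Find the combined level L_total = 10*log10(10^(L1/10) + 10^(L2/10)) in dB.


10^(75.1/10) = 3.23594e+07
10^(61.5/10) = 1.41254e+06
Sum = 3.23594e+07 + 1.41254e+06 = 3.37719e+07
L_total = 10*log10(3.37719e+07) = 75.286 dB


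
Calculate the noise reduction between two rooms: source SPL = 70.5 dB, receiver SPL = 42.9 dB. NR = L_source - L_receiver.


NR = L_source - L_receiver (difference between source and receiving room levels)
NR = 70.5 - 42.9 = 27.6 dB


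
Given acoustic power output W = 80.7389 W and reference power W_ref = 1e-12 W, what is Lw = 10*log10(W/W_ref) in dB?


W / W_ref = 80.7389 / 1e-12 = 8.07389e+13
Lw = 10 * log10(8.07389e+13) = 139.07 dB


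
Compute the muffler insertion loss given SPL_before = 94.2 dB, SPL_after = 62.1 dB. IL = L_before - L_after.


Insertion loss = SPL without muffler - SPL with muffler
IL = 94.2 - 62.1 = 32.1 dB


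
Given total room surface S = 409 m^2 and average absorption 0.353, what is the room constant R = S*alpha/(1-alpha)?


R = 409 * 0.353 / (1 - 0.353) = 223.15 m^2


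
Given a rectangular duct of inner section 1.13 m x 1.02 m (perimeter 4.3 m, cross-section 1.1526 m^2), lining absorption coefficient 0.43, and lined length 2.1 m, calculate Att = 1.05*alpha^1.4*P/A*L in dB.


alpha^1.4 = 0.43^1.4 = 0.3068
Attenuation rate = 1.05 * alpha^1.4 * P / A
= 1.05 * 0.3068 * 4.3 / 1.1526 = 1.20181 dB/m
Total Att = 1.20181 * 2.1 = 2.5238 dB


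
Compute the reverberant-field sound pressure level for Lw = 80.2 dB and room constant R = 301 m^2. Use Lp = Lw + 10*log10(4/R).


4/R = 4/301 = 0.013289
Lp = 80.2 + 10*log10(0.013289) = 61.435 dB


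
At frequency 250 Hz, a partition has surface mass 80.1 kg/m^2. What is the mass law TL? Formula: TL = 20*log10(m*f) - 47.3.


m * f = 80.1 * 250 = 20025
20*log10(20025) = 86.0315 dB
TL = 86.0315 - 47.3 = 38.731 dB


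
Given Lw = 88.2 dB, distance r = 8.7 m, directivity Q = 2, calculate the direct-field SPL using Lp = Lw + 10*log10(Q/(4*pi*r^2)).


4*pi*r^2 = 4*pi*8.7^2 = 951.149 m^2
Q / (4*pi*r^2) = 2 / 951.149 = 0.00210272
Lp = 88.2 + 10*log10(0.00210272) = 61.428 dB


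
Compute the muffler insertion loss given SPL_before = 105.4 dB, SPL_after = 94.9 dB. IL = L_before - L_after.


Insertion loss = SPL without muffler - SPL with muffler
IL = 105.4 - 94.9 = 10.5 dB


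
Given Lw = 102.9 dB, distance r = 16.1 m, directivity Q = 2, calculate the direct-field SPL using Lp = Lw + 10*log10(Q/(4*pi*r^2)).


4*pi*r^2 = 4*pi*16.1^2 = 3257.33 m^2
Q / (4*pi*r^2) = 2 / 3257.33 = 0.000614
Lp = 102.9 + 10*log10(0.000614) = 70.782 dB


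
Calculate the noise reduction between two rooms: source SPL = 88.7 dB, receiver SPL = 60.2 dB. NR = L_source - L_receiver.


NR = L_source - L_receiver (difference between source and receiving room levels)
NR = 88.7 - 60.2 = 28.5 dB


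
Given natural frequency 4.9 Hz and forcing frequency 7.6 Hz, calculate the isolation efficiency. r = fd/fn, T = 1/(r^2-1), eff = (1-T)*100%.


r = 7.6 / 4.9 = 1.55102
r^2 - 1 = 1.55102^2 - 1 = 1.40566
T = 1/1.40566 = 0.71141
Efficiency = (1 - 0.71141)*100 = 28.859 %


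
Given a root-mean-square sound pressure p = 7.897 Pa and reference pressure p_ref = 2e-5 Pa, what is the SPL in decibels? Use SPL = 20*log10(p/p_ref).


p / p_ref = 7.897 / 2e-5 = 394850
SPL = 20 * log10(394850) = 111.93 dB


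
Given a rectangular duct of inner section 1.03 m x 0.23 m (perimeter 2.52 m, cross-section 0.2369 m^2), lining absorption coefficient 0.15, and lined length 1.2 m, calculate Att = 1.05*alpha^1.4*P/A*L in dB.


alpha^1.4 = 0.15^1.4 = 0.0702308
Attenuation rate = 1.05 * alpha^1.4 * P / A
= 1.05 * 0.0702308 * 2.52 / 0.2369 = 0.784427 dB/m
Total Att = 0.784427 * 1.2 = 0.94131 dB


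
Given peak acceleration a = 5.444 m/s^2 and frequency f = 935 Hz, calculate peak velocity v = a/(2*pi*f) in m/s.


omega = 2*pi*f = 2*pi*935 = 5874.78 rad/s
v = a / omega = 5.444 / 5874.78 = 0.00092667 m/s


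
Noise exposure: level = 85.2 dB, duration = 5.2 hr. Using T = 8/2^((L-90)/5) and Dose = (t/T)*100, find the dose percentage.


T_allowed = 8 / 2^((85.2 - 90)/5) = 15.5625 hr
Dose = 5.2 / 15.5625 * 100 = 33.414 %


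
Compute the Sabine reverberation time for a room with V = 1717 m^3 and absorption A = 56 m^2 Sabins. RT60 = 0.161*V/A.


RT60 = 0.161 * 1717 / 56 = 4.9364 s


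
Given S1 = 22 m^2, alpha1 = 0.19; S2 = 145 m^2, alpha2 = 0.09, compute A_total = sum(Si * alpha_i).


22 * 0.19 = 4.18
145 * 0.09 = 13.05
A_total = 4.18 + 13.05 = 17.23 m^2


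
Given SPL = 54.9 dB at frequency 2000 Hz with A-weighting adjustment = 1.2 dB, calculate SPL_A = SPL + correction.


A-weighting table: 2000 Hz -> 1.2 dB correction
SPL_A = SPL + correction = 54.9 + (1.2) = 56.1 dBA


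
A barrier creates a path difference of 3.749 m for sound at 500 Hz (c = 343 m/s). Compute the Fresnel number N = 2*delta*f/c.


N = 2*delta*f/c = 2*delta/lambda, where lambda = c/f
lambda = 343 / 500 = 0.686 m
N = 2 * 3.749 / 0.686 = 10.93


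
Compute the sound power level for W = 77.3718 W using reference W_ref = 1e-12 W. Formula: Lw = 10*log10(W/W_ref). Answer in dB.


W / W_ref = 77.3718 / 1e-12 = 7.73718e+13
Lw = 10 * log10(7.73718e+13) = 138.89 dB


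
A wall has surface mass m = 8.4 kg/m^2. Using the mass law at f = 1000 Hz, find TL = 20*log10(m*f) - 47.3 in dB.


m * f = 8.4 * 1000 = 8400
20*log10(8400) = 78.4856 dB
TL = 78.4856 - 47.3 = 31.186 dB


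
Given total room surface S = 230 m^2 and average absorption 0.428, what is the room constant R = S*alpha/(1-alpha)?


R = 230 * 0.428 / (1 - 0.428) = 172.1 m^2


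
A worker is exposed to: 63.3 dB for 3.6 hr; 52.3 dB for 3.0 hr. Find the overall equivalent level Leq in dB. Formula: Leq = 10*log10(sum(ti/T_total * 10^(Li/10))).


T_total = 3.6 + 3.0 = 6.6 hr
(3.6/6.6) * 10^(63.3/10) = 1.16616e+06
(3.0/6.6) * 10^(52.3/10) = 77192.9
Sum = 1.16616e+06 + 77192.9 = 1.24335e+06
Leq = 10*log10(1.24335e+06) = 60.946 dB


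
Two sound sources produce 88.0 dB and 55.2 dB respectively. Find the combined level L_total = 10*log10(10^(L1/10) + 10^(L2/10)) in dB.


10^(88.0/10) = 6.30957e+08
10^(55.2/10) = 331131
Sum = 6.30957e+08 + 331131 = 6.31288e+08
L_total = 10*log10(6.31288e+08) = 88.002 dB


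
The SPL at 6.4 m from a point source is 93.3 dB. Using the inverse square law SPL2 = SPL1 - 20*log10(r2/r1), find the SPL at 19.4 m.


r2/r1 = 19.4/6.4 = 3.03125
Correction = 20*log10(3.03125) = 9.63244 dB
SPL2 = 93.3 - 9.63244 = 83.668 dB


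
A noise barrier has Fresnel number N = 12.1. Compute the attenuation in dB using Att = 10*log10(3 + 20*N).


3 + 20*N = 3 + 20*12.1 = 245
Att = 10*log10(245) = 23.892 dB


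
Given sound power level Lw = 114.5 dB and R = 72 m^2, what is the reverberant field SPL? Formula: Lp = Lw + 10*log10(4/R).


4/R = 4/72 = 0.0555556
Lp = 114.5 + 10*log10(0.0555556) = 101.95 dB


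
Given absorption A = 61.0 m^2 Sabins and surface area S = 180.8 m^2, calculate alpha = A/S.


Absorption coefficient = absorbed power / incident power
alpha = A / S = 61.0 / 180.8 = 0.33739


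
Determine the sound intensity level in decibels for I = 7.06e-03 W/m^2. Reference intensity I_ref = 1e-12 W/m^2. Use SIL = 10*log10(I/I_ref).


I / I_ref = 7.06e-03 / 1e-12 = 7.06e+09
SIL = 10 * log10(7.06e+09) = 98.488 dB


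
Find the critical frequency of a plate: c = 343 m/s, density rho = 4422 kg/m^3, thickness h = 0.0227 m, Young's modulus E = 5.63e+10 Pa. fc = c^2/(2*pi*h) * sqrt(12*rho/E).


12*rho/E = 12*4422/5.63e+10 = 9.42522e-07
sqrt(12*rho/E) = sqrt(9.42522e-07) = 0.000970836
c^2/(2*pi*h) = 343^2/(2*pi*0.0227) = 824864
fc = 824864 * 0.000970836 = 800.81 Hz


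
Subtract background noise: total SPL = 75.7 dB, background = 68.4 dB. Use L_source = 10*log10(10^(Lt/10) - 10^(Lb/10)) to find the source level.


10^(75.7/10) = 3.71535e+07
10^(68.4/10) = 6.91831e+06
Difference = 3.71535e+07 - 6.91831e+06 = 3.02352e+07
L_source = 10*log10(3.02352e+07) = 74.805 dB


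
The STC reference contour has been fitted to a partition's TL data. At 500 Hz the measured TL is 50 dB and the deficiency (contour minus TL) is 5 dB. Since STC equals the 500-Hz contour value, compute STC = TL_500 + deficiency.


By ASTM E413, STC = value of the fitted reference contour at 500 Hz.
Contour value at 500 Hz = TL_500 + deficiency = 50 + 5 = 55
STC = 55


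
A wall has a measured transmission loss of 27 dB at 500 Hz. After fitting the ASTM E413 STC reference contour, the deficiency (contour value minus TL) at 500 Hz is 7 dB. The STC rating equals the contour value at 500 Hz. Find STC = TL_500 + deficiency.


By ASTM E413, STC = value of the fitted reference contour at 500 Hz.
Contour value at 500 Hz = TL_500 + deficiency = 27 + 7 = 34
STC = 34


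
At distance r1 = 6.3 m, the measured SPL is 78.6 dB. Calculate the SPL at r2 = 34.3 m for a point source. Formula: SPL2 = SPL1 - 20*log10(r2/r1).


r2/r1 = 34.3/6.3 = 5.44444
Correction = 20*log10(5.44444) = 14.7191 dB
SPL2 = 78.6 - 14.7191 = 63.881 dB


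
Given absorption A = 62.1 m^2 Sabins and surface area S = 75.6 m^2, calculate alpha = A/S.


Absorption coefficient = absorbed power / incident power
alpha = A / S = 62.1 / 75.6 = 0.82143


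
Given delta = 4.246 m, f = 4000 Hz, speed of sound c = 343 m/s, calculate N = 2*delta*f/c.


N = 2*delta*f/c = 2*delta/lambda, where lambda = c/f
lambda = 343 / 4000 = 0.08575 m
N = 2 * 4.246 / 0.08575 = 99.032
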